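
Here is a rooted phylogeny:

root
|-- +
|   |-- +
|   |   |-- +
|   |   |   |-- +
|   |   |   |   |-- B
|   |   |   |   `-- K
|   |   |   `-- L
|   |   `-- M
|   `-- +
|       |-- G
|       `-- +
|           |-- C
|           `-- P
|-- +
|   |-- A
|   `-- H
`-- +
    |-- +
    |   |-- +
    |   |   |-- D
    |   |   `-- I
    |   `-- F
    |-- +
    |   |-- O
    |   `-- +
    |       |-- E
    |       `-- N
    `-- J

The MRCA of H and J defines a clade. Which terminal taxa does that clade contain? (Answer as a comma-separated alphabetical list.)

Tracing H: it sits inside (A,H).
Tracing J: it sits inside (((D,I),F),(O,(E,N)),J).
The smallest clade enclosing both is the whole tree (their MRCA is the root), so the answer is all 16 tips in alphabetical order.

A, B, C, D, E, F, G, H, I, J, K, L, M, N, O, P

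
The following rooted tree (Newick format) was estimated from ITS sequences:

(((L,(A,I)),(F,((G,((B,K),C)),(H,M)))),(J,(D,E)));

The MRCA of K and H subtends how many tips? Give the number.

6

The MRCA of K and H is the node subtending ((G,((B,K),C)),(H,M)).
That clade contains 6 terminal taxa: B, C, G, H, K, M.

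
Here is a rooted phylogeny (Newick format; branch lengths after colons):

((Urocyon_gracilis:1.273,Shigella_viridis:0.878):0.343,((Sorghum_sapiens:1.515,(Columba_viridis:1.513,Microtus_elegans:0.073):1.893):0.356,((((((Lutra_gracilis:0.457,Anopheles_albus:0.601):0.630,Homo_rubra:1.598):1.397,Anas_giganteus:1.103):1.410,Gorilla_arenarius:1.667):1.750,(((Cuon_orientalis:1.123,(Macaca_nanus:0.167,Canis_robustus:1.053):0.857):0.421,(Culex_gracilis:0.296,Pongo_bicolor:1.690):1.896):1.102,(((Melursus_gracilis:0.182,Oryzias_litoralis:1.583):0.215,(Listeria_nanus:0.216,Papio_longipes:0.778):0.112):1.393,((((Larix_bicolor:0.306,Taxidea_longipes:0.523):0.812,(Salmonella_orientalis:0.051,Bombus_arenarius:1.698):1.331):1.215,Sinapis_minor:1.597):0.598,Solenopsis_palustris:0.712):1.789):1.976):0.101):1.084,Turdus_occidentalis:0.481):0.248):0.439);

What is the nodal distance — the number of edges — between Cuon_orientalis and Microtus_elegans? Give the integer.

9

The MRCA of Cuon_orientalis and Microtus_elegans is the node subtending ((Sorghum_sapiens,(Columba_viridis,Microtus_elegans)),((((((Lutra_gracilis,Anopheles_albus),Homo_rubra),Anas_giganteus),Gorilla_arenarius),(((Cuon_orientalis,(Macaca_nanus,Canis_robustus)),(Culex_gracilis,Pongo_bicolor)),(((Melursus_gracilis,Oryzias_litoralis),(Listeria_nanus,Papio_longipes)),((((Larix_bicolor,Taxidea_longipes),(Salmonella_orientalis,Bombus_arenarius)),Sinapis_minor),Solenopsis_palustris)))),Turdus_occidentalis)).
From Cuon_orientalis up to that node: 6 branches. From Microtus_elegans up to the same node: 3 branches. Total: 6 + 3 = 9.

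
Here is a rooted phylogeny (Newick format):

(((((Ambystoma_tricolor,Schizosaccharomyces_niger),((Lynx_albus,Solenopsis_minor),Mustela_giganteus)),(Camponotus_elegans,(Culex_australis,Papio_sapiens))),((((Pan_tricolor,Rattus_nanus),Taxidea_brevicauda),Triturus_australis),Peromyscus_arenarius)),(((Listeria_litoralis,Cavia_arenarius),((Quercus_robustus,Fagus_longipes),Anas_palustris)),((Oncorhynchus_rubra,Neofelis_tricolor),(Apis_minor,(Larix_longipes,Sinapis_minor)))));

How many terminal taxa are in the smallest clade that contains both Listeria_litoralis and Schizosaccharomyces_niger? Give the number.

The MRCA of Listeria_litoralis and Schizosaccharomyces_niger is the root, so the clade is the entire tree.
That clade contains 23 terminal taxa: Ambystoma_tricolor, Anas_palustris, Apis_minor, Camponotus_elegans, Cavia_arenarius, Culex_australis, Fagus_longipes, Larix_longipes, Listeria_litoralis, Lynx_albus, Mustela_giganteus, Neofelis_tricolor, Oncorhynchus_rubra, Pan_tricolor, Papio_sapiens, Peromyscus_arenarius, Quercus_robustus, Rattus_nanus, Schizosaccharomyces_niger, Sinapis_minor, Solenopsis_minor, Taxidea_brevicauda, Triturus_australis.

23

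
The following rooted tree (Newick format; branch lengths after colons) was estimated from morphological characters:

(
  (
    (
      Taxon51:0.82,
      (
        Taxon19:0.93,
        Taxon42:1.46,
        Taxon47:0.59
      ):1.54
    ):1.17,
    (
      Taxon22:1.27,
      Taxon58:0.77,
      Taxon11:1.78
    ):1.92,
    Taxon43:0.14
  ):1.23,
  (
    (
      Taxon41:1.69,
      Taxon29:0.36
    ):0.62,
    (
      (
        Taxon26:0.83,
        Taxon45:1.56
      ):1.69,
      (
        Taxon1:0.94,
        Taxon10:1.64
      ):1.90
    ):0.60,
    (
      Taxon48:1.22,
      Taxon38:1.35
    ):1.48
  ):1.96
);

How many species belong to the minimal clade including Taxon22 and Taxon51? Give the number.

8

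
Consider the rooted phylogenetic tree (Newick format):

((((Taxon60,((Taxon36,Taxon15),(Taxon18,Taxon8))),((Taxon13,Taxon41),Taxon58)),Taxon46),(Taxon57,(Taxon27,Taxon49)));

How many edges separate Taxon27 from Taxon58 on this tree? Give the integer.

The MRCA of Taxon27 and Taxon58 is the root of the tree.
From Taxon27 up to that node: 3 branches. From Taxon58 up to the same node: 4 branches. Total: 3 + 4 = 7.

7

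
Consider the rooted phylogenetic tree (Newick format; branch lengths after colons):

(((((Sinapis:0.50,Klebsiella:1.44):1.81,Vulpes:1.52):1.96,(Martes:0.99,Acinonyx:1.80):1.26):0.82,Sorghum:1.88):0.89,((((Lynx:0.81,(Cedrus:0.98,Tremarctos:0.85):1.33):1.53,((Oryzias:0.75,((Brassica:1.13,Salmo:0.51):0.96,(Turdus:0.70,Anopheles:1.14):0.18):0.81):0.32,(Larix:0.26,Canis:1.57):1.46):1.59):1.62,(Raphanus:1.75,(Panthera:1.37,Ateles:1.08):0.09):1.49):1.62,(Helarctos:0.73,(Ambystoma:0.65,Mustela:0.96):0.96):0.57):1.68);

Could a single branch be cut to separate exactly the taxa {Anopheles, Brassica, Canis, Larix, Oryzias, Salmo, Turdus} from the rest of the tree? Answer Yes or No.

Yes

The most recent common ancestor of these taxa subtends ((Oryzias,((Brassica,Salmo),(Turdus,Anopheles))),(Larix,Canis)).
That clade has exactly 7 tips — every listed taxon and nothing else — so the group is monophyletic.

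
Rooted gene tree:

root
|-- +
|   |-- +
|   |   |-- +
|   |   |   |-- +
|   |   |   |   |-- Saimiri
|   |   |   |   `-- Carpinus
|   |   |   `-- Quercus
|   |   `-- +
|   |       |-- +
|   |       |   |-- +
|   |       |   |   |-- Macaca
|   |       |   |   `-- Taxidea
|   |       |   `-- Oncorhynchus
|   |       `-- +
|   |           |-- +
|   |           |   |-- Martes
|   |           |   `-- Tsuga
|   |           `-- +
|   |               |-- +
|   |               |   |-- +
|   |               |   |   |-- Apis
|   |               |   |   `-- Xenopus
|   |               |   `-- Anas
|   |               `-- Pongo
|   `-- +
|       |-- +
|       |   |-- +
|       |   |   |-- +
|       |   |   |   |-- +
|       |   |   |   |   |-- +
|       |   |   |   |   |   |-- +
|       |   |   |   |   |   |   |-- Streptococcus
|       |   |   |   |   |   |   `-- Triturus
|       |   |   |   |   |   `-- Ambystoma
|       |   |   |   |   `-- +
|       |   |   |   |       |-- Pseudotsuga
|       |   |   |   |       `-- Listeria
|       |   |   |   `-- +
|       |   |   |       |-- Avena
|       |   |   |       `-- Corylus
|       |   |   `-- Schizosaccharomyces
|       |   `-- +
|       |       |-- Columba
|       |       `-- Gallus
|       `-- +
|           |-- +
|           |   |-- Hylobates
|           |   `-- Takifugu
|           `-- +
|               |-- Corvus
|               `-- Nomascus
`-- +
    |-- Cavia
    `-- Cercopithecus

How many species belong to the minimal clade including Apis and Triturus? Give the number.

26

The MRCA of Apis and Triturus is the node subtending ((((Saimiri,Carpinus),Quercus),(((Macaca,Taxidea),Oncorhynchus),((Martes,Tsuga),(((Apis,Xenopus),Anas),Pongo)))),(((((((Streptococcus,Triturus),Ambystoma),(Pseudotsuga,Listeria)),(Avena,Corylus)),Schizosaccharomyces),(Columba,Gallus)),((Hylobates,Takifugu),(Corvus,Nomascus)))).
That clade contains 26 terminal taxa: Ambystoma, Anas, Apis, Avena, Carpinus, Columba, Corvus, Corylus, Gallus, Hylobates, Listeria, Macaca, Martes, Nomascus, Oncorhynchus, Pongo, Pseudotsuga, Quercus, Saimiri, Schizosaccharomyces, Streptococcus, Takifugu, Taxidea, Triturus, Tsuga, Xenopus.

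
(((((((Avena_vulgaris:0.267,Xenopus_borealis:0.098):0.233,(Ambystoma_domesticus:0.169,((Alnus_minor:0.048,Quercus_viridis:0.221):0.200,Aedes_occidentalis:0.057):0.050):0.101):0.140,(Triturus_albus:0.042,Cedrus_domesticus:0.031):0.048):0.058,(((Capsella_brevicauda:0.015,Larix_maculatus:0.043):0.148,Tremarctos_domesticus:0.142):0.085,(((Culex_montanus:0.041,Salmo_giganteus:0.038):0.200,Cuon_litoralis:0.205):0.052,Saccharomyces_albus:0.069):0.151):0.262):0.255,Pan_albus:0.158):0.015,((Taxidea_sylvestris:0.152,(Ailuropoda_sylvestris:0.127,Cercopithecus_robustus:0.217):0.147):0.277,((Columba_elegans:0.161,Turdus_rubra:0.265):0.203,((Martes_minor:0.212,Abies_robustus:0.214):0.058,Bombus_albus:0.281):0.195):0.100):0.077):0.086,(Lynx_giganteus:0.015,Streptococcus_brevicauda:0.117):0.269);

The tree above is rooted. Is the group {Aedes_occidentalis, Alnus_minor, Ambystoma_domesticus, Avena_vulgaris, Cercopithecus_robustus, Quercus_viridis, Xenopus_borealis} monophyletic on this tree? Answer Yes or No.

No

The MRCA of the listed taxa subtends ((((((Avena_vulgaris,Xenopus_borealis),(Ambystoma_domesticus,((Alnus_minor,Quercus_viridis),Aedes_occidentalis))),(Triturus_albus,Cedrus_domesticus)),(((Capsella_brevicauda,Larix_maculatus),Tremarctos_domesticus),(((Culex_montanus,Salmo_giganteus),Cuon_litoralis),Saccharomyces_albus))),Pan_albus),((Taxidea_sylvestris,(Ailuropoda_sylvestris,Cercopithecus_robustus)),((Columba_elegans,Turdus_rubra),((Martes_minor,Abies_robustus),Bombus_albus)))).
That clade also contains Abies_robustus, Ailuropoda_sylvestris, Bombus_albus, Capsella_brevicauda, Cedrus_domesticus, Columba_elegans, Culex_montanus, Cuon_litoralis, Larix_maculatus, Martes_minor, Pan_albus, Saccharomyces_albus, Salmo_giganteus, Taxidea_sylvestris, Tremarctos_domesticus, Triturus_albus, Turdus_rubra, which are not in the proposed group, so the group is not monophyletic.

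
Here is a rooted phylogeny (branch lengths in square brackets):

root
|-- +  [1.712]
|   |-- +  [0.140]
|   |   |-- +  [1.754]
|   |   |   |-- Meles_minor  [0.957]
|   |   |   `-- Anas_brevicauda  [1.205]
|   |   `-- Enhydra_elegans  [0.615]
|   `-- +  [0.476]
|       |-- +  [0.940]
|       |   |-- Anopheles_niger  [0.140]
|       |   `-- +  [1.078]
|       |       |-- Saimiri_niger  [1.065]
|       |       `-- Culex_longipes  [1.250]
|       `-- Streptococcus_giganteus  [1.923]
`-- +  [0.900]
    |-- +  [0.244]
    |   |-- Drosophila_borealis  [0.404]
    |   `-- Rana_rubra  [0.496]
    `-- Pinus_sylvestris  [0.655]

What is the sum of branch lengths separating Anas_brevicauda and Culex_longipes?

The path runs Anas_brevicauda → … → MRCA → … → Culex_longipes; the MRCA is the node subtending (((Meles_minor,Anas_brevicauda),Enhydra_elegans),((Anopheles_niger,(Saimiri_niger,Culex_longipes)),Streptococcus_giganteus)).
Branch lengths along that path: 1.205 + 1.754 + 0.140 + 0.476 + 0.940 + 1.078 + 1.250 = 6.843.

6.843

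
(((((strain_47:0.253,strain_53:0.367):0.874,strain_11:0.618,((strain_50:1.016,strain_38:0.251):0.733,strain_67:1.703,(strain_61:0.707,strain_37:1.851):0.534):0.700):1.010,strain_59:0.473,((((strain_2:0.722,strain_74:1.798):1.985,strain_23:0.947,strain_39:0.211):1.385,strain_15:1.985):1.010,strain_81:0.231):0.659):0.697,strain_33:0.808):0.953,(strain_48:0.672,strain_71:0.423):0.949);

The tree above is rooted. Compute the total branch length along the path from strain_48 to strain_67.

The path runs strain_48 → … → MRCA → … → strain_67; the MRCA is the root of the tree.
Branch lengths along that path: 0.672 + 0.949 + 0.953 + 0.697 + 1.010 + 0.700 + 1.703 = 6.684.

6.684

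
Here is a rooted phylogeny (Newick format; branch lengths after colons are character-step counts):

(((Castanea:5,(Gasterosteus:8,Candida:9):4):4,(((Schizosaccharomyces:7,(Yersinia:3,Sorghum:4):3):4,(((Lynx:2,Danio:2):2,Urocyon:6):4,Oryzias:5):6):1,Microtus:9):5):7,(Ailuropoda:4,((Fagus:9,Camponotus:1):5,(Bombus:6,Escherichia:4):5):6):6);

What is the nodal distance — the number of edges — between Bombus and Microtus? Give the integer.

7

The MRCA of Bombus and Microtus is the root of the tree.
From Bombus up to that node: 4 branches. From Microtus up to the same node: 3 branches. Total: 4 + 3 = 7.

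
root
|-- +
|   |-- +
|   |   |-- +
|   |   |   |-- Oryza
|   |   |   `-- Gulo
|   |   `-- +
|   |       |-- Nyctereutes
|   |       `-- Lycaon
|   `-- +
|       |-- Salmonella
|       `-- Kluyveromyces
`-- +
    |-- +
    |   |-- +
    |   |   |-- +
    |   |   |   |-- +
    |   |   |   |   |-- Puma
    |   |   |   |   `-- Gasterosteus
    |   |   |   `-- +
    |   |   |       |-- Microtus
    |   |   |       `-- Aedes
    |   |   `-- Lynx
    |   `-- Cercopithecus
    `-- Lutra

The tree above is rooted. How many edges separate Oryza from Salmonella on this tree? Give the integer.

The MRCA of Oryza and Salmonella is the node subtending (((Oryza,Gulo),(Nyctereutes,Lycaon)),(Salmonella,Kluyveromyces)).
From Oryza up to that node: 3 branches. From Salmonella up to the same node: 2 branches. Total: 3 + 2 = 5.

5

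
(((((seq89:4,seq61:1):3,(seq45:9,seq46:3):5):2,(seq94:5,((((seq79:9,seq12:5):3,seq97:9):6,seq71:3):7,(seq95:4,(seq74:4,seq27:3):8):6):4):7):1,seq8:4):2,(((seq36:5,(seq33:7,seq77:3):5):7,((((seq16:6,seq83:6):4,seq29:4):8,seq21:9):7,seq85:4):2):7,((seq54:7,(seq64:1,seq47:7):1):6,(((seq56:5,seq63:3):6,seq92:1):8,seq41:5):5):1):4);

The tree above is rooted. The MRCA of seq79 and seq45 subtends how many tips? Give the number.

The MRCA of seq79 and seq45 is the node subtending (((seq89,seq61),(seq45,seq46)),(seq94,((((seq79,seq12),seq97),seq71),(seq95,(seq74,seq27))))).
That clade contains 12 terminal taxa: seq12, seq27, seq45, seq46, seq61, seq71, seq74, seq79, seq89, seq94, seq95, seq97.

12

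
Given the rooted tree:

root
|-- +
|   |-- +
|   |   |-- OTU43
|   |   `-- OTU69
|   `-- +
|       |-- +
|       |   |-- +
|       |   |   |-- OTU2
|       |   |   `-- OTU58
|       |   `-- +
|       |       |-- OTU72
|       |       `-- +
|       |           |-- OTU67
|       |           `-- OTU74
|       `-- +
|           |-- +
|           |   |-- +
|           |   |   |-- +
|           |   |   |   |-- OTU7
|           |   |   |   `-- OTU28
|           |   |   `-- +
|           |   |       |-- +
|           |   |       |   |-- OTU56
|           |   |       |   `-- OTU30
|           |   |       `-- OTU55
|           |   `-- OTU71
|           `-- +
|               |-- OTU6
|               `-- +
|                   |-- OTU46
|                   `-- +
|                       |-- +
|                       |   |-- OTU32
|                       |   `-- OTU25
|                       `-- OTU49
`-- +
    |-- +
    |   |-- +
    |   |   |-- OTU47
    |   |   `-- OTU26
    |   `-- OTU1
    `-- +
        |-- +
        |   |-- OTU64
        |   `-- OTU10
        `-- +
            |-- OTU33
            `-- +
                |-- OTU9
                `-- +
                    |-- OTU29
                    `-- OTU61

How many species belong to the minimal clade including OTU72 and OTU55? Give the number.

The MRCA of OTU72 and OTU55 is the node subtending (((OTU2,OTU58),(OTU72,(OTU67,OTU74))),((((OTU7,OTU28),((OTU56,OTU30),OTU55)),OTU71),(OTU6,(OTU46,((OTU32,OTU25),OTU49))))).
That clade contains 16 terminal taxa: OTU2, OTU25, OTU28, OTU30, OTU32, OTU46, OTU49, OTU55, OTU56, OTU58, OTU6, OTU67, OTU7, OTU71, OTU72, OTU74.

16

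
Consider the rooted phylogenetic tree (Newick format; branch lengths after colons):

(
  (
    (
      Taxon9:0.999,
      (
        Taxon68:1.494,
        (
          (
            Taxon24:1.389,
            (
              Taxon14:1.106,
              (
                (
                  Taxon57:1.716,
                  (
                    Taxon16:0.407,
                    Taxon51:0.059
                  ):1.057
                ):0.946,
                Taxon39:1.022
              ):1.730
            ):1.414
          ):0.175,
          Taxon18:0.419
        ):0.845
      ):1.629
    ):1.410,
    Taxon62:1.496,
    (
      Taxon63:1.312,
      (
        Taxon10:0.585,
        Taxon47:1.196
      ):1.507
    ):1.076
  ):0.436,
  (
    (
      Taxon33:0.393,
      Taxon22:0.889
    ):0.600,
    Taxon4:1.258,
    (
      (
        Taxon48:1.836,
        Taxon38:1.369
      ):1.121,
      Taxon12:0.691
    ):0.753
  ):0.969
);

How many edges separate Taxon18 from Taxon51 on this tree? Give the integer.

The MRCA of Taxon18 and Taxon51 is the node subtending ((Taxon24,(Taxon14,((Taxon57,(Taxon16,Taxon51)),Taxon39))),Taxon18).
From Taxon18 up to that node: 1 branch. From Taxon51 up to the same node: 6 branches. Total: 1 + 6 = 7.

7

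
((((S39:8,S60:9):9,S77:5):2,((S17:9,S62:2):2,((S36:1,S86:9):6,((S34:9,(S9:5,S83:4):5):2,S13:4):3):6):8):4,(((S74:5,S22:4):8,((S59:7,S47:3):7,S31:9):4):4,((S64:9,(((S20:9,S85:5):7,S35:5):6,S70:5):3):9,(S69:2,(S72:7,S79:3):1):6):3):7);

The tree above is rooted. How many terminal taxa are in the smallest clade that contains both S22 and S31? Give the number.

5

The MRCA of S22 and S31 is the node subtending ((S74,S22),((S59,S47),S31)).
That clade contains 5 terminal taxa: S22, S31, S47, S59, S74.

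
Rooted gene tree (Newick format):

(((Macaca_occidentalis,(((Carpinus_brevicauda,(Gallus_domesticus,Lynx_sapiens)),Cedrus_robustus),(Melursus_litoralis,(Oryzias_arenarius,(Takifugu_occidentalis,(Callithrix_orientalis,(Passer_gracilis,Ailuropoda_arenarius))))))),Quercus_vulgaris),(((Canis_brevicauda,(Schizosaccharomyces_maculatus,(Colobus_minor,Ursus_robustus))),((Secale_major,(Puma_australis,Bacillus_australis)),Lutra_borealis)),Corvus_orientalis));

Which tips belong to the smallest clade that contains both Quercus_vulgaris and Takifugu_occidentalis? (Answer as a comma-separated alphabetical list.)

Tracing Quercus_vulgaris: it sits inside ((Macaca_occidentalis,(((Carpinus_brevicauda,(Gallus_domesticus,Lynx_sapiens)),Cedrus_robustus),(Melursus_litoralis,(Oryzias_arenarius,(Takifugu_occidentalis,(Callithrix_orientalis,(Passer_gracilis,Ailuropoda_arenarius))))))),Quercus_vulgaris).
Tracing Takifugu_occidentalis: it sits inside (Takifugu_occidentalis,(Callithrix_orientalis,(Passer_gracilis,Ailuropoda_arenarius))).
The smallest clade enclosing both is ((Macaca_occidentalis,(((Carpinus_brevicauda,(Gallus_domesticus,Lynx_sapiens)),Cedrus_robustus),(Melursus_litoralis,(Oryzias_arenarius,(Takifugu_occidentalis,(Callithrix_orientalis,(Passer_gracilis,Ailuropoda_arenarius))))))),Quercus_vulgaris); the answer is its 12 terminal taxa in alphabetical order.

Ailuropoda_arenarius, Callithrix_orientalis, Carpinus_brevicauda, Cedrus_robustus, Gallus_domesticus, Lynx_sapiens, Macaca_occidentalis, Melursus_litoralis, Oryzias_arenarius, Passer_gracilis, Quercus_vulgaris, Takifugu_occidentalis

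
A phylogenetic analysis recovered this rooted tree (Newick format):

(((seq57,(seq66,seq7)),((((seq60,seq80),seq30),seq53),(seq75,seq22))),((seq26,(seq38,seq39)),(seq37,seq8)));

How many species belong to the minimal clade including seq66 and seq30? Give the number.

9

The MRCA of seq66 and seq30 is the node subtending ((seq57,(seq66,seq7)),((((seq60,seq80),seq30),seq53),(seq75,seq22))).
That clade contains 9 terminal taxa: seq22, seq30, seq53, seq57, seq60, seq66, seq7, seq75, seq80.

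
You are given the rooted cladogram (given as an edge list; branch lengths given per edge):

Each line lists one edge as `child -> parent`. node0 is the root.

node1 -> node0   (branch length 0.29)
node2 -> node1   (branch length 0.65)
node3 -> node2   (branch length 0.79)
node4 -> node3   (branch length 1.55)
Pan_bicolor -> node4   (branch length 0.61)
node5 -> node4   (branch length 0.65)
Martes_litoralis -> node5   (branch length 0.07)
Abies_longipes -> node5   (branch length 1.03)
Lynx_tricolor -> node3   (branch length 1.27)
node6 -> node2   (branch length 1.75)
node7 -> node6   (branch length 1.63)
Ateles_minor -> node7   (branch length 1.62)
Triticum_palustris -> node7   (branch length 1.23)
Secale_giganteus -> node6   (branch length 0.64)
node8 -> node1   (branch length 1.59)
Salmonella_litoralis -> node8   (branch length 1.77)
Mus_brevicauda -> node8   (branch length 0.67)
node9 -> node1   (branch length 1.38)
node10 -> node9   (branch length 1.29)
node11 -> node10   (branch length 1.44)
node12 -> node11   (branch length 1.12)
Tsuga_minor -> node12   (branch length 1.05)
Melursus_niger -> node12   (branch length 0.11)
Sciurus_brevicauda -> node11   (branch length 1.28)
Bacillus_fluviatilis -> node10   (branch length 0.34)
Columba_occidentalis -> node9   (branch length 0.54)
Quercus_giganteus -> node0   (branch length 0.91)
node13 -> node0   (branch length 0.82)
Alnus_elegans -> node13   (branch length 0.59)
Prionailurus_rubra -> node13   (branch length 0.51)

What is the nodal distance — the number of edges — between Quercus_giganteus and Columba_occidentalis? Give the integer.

The MRCA of Quercus_giganteus and Columba_occidentalis is the root of the tree.
From Quercus_giganteus up to that node: 1 branch. From Columba_occidentalis up to the same node: 3 branches. Total: 1 + 3 = 4.

4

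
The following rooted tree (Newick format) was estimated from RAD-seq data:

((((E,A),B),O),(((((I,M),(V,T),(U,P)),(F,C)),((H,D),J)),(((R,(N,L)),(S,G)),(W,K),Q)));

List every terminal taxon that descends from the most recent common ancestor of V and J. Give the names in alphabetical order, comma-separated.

C, D, F, H, I, J, M, P, T, U, V

Tracing V: it sits inside (V,T).
Tracing J: it sits inside ((H,D),J).
The smallest clade enclosing both is ((((I,M),(V,T),(U,P)),(F,C)),((H,D),J)); the answer is its 11 terminal taxa in alphabetical order.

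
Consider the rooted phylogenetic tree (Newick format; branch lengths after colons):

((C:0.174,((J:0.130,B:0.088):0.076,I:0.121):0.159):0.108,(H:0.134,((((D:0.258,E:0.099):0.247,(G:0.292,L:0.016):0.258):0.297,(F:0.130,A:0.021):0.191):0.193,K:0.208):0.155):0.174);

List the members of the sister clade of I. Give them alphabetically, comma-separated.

B, J

I attaches to the tree at the node subtending ((J,B),I).
The other lineage descending from that same node — the sister group — is (J,B); its 2 tips in alphabetical order are the answer.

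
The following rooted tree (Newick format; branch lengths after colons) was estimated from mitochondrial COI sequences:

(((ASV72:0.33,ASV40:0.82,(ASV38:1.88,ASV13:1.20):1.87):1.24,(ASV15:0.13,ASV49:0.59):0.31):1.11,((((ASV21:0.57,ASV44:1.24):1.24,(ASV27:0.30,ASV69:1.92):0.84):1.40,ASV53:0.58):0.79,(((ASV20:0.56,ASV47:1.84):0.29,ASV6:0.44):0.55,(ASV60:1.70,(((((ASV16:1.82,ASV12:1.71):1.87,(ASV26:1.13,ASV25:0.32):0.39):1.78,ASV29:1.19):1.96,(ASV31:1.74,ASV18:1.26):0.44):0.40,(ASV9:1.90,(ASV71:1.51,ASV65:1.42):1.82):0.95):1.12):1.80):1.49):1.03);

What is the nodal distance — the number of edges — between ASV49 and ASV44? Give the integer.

8

The MRCA of ASV49 and ASV44 is the root of the tree.
From ASV49 up to that node: 3 branches. From ASV44 up to the same node: 5 branches. Total: 3 + 5 = 8.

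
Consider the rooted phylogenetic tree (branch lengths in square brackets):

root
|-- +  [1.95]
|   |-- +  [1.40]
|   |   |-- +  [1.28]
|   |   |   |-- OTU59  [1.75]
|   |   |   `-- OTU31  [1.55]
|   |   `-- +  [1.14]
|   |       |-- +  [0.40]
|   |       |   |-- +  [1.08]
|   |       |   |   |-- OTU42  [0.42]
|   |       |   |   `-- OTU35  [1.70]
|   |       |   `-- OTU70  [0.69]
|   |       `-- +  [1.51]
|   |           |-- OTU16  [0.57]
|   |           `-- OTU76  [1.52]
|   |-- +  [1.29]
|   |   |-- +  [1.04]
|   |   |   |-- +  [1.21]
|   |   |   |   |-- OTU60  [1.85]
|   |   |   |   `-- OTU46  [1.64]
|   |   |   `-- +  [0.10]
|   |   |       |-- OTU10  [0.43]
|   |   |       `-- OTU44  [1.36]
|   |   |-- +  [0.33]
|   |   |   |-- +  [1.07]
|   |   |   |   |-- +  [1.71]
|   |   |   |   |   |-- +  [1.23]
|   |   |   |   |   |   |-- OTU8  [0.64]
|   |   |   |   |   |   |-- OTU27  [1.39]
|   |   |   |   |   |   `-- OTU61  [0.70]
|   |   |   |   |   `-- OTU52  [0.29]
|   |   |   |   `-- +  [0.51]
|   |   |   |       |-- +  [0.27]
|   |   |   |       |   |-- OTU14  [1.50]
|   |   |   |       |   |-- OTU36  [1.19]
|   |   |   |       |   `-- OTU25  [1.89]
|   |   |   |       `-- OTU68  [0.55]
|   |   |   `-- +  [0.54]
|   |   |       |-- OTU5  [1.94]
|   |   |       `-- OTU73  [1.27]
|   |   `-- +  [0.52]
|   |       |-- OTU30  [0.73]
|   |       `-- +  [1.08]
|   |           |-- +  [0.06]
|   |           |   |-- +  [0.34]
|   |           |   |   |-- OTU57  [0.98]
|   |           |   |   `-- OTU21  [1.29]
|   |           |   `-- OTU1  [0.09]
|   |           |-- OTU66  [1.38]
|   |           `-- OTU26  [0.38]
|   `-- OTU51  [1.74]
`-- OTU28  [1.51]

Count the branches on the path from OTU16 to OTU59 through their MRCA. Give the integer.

The MRCA of OTU16 and OTU59 is the node subtending ((OTU59,OTU31),(((OTU42,OTU35),OTU70),(OTU16,OTU76))).
From OTU16 up to that node: 3 branches. From OTU59 up to the same node: 2 branches. Total: 3 + 2 = 5.

5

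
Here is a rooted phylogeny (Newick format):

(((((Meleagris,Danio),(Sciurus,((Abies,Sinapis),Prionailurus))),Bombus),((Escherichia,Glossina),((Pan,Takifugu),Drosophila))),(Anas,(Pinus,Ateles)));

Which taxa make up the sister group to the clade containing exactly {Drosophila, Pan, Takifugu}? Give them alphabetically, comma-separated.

The clade containing exactly {Drosophila, Pan, Takifugu} attaches to the tree at the node subtending ((Escherichia,Glossina),((Pan,Takifugu),Drosophila)).
The other lineage descending from that same node — the sister group — is (Escherichia,Glossina); its 2 tips in alphabetical order are the answer.

Escherichia, Glossina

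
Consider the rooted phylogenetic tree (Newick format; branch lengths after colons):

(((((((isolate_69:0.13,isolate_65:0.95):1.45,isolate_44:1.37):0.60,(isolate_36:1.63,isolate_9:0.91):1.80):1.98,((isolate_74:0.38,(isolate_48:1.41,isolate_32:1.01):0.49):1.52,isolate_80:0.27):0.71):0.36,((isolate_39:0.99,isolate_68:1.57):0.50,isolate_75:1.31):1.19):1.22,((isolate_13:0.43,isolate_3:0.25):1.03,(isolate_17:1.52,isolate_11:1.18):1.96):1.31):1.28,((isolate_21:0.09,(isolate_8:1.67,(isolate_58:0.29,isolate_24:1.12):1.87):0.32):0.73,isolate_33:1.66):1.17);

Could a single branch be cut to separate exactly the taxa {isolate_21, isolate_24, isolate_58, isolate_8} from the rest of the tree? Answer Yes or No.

Yes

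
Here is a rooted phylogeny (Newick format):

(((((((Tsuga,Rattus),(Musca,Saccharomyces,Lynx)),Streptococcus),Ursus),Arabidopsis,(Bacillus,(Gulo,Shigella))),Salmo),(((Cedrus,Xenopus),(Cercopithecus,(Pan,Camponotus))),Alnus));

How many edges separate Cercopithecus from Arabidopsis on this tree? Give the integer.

The MRCA of Cercopithecus and Arabidopsis is the root of the tree.
From Cercopithecus up to that node: 4 branches. From Arabidopsis up to the same node: 3 branches. Total: 4 + 3 = 7.

7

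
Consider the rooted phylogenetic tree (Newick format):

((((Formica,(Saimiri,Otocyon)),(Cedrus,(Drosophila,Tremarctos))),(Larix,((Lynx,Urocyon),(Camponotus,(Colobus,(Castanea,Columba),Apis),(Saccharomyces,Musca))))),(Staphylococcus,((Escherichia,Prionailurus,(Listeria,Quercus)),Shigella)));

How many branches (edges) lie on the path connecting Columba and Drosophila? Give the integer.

The MRCA of Columba and Drosophila is the node subtending (((Formica,(Saimiri,Otocyon)),(Cedrus,(Drosophila,Tremarctos))),(Larix,((Lynx,Urocyon),(Camponotus,(Colobus,(Castanea,Columba),Apis),(Saccharomyces,Musca))))).
From Columba up to that node: 6 branches. From Drosophila up to the same node: 4 branches. Total: 6 + 4 = 10.

10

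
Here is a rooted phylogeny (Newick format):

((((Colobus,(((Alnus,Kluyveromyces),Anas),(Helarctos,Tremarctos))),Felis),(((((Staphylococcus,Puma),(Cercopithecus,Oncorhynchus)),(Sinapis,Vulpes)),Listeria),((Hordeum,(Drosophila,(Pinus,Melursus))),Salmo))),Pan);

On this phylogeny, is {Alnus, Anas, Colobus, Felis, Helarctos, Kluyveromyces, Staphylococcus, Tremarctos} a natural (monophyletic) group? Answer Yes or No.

The MRCA of the listed taxa subtends (((Colobus,(((Alnus,Kluyveromyces),Anas),(Helarctos,Tremarctos))),Felis),(((((Staphylococcus,Puma),(Cercopithecus,Oncorhynchus)),(Sinapis,Vulpes)),Listeria),((Hordeum,(Drosophila,(Pinus,Melursus))),Salmo))).
That clade also contains Cercopithecus, Drosophila, Hordeum, Listeria, Melursus, Oncorhynchus, Pinus, Puma, Salmo, Sinapis, Vulpes, which are not in the proposed group, so the group is not monophyletic.

No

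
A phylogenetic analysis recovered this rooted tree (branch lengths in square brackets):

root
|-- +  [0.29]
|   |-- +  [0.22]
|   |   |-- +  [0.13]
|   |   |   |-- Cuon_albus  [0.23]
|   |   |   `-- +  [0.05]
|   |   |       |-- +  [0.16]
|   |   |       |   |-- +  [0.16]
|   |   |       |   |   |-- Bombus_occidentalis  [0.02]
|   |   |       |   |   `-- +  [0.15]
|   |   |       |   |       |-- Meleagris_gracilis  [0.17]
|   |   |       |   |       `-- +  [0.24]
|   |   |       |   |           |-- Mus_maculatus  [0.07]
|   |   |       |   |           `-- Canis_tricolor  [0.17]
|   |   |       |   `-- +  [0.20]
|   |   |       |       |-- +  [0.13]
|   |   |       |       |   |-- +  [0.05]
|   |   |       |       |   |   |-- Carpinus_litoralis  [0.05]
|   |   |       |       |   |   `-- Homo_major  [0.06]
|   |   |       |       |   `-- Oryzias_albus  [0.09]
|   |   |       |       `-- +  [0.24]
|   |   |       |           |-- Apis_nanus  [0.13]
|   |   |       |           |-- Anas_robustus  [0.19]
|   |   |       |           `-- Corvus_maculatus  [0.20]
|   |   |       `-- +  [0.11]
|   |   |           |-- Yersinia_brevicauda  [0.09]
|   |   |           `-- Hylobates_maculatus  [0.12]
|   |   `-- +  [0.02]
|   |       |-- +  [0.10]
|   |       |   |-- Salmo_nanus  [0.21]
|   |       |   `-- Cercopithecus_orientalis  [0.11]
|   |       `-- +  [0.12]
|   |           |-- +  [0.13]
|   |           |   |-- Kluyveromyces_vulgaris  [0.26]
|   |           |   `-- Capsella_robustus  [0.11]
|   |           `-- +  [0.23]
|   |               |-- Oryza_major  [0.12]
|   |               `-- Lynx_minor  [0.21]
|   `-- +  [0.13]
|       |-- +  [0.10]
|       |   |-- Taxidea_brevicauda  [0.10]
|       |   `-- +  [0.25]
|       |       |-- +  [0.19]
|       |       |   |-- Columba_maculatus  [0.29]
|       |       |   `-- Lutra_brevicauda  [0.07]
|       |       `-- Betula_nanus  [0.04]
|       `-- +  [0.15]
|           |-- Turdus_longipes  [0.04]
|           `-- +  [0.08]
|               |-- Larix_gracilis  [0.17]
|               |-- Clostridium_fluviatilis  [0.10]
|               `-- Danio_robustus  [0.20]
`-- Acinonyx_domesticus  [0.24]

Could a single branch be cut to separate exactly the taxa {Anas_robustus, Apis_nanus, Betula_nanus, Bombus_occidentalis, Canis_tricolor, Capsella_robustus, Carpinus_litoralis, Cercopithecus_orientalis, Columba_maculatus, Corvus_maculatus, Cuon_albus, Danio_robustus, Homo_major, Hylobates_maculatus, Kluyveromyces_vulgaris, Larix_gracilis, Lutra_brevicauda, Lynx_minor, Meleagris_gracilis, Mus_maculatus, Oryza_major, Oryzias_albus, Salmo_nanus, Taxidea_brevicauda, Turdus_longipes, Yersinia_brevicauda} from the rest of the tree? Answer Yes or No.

No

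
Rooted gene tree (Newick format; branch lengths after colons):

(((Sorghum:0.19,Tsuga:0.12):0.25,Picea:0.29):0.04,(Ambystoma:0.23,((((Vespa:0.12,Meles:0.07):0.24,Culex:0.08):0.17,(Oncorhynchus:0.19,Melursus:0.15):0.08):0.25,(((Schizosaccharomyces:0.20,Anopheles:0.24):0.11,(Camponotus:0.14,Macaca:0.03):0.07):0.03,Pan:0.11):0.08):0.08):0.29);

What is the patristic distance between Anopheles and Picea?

The path runs Anopheles → … → MRCA → … → Picea; the MRCA is the root of the tree.
Branch lengths along that path: 0.24 + 0.11 + 0.03 + 0.08 + 0.08 + 0.29 + 0.04 + 0.29 = 1.16.

1.16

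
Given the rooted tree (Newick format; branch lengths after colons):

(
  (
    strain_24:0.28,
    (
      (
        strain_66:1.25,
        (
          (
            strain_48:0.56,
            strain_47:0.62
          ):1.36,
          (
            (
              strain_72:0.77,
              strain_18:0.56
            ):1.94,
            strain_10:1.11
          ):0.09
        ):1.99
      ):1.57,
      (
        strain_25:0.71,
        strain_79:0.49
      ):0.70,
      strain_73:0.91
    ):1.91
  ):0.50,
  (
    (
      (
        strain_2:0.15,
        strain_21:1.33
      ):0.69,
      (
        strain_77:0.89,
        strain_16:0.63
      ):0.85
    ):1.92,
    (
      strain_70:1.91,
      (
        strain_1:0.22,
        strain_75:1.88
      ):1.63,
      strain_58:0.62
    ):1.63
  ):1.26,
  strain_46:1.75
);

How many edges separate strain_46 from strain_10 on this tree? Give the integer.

The MRCA of strain_46 and strain_10 is the root of the tree.
From strain_46 up to that node: 1 branch. From strain_10 up to the same node: 6 branches. Total: 1 + 6 = 7.

7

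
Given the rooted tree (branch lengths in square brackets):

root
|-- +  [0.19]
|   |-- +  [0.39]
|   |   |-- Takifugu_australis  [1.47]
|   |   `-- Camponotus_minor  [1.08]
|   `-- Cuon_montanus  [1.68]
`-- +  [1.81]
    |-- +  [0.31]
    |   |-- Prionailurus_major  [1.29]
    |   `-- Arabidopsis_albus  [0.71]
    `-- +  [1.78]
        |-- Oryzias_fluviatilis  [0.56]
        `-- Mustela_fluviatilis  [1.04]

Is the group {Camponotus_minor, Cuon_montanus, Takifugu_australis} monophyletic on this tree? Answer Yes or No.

The most recent common ancestor of these taxa subtends ((Takifugu_australis,Camponotus_minor),Cuon_montanus).
That clade has exactly 3 tips — every listed taxon and nothing else — so the group is monophyletic.

Yes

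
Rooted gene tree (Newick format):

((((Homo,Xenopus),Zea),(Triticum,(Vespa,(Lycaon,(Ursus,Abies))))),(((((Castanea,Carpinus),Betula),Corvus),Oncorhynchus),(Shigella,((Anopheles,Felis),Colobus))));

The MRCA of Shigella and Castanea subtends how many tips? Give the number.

9

The MRCA of Shigella and Castanea is the node subtending (((((Castanea,Carpinus),Betula),Corvus),Oncorhynchus),(Shigella,((Anopheles,Felis),Colobus))).
That clade contains 9 terminal taxa: Anopheles, Betula, Carpinus, Castanea, Colobus, Corvus, Felis, Oncorhynchus, Shigella.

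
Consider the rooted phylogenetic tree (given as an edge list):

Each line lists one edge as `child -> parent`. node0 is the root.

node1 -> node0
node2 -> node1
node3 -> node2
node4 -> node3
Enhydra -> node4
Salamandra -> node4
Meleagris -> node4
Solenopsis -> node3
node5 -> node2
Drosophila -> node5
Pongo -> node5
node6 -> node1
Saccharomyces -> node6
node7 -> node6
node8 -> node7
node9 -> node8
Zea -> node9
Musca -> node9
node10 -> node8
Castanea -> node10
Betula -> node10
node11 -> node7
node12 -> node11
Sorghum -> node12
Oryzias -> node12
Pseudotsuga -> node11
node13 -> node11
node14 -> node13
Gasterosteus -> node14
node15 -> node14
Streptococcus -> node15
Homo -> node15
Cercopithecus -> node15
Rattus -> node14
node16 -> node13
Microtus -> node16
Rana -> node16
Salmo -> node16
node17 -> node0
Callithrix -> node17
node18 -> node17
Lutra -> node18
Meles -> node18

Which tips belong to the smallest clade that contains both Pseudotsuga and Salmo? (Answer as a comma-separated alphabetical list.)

Cercopithecus, Gasterosteus, Homo, Microtus, Oryzias, Pseudotsuga, Rana, Rattus, Salmo, Sorghum, Streptococcus

Tracing Pseudotsuga: it sits inside ((Sorghum,Oryzias),Pseudotsuga,((Gasterosteus,(Streptococcus,Homo,Cercopithecus),Rattus),(Microtus,Rana,Salmo))).
Tracing Salmo: it sits inside (Microtus,Rana,Salmo).
The smallest clade enclosing both is ((Sorghum,Oryzias),Pseudotsuga,((Gasterosteus,(Streptococcus,Homo,Cercopithecus),Rattus),(Microtus,Rana,Salmo))); the answer is its 11 terminal taxa in alphabetical order.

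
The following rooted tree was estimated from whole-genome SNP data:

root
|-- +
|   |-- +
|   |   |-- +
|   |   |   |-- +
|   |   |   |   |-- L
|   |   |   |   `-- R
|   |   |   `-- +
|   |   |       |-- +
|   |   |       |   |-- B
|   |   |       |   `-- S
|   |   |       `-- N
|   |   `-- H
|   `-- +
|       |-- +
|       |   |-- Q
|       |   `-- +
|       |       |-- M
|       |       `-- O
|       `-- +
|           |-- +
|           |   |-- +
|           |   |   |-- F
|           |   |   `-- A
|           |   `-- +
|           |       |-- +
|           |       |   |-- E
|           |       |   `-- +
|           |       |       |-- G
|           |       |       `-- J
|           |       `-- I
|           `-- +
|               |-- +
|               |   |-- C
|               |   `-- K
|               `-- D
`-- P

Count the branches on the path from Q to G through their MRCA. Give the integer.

The MRCA of Q and G is the node subtending ((Q,(M,O)),(((F,A),((E,(G,J)),I)),((C,K),D))).
From Q up to that node: 2 branches. From G up to the same node: 6 branches. Total: 2 + 6 = 8.

8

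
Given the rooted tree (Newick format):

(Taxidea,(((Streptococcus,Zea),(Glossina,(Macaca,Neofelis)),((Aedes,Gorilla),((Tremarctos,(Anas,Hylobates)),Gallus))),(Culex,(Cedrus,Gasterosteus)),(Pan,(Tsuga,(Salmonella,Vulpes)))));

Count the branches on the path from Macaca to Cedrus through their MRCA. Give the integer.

The MRCA of Macaca and Cedrus is the node subtending (((Streptococcus,Zea),(Glossina,(Macaca,Neofelis)),((Aedes,Gorilla),((Tremarctos,(Anas,Hylobates)),Gallus))),(Culex,(Cedrus,Gasterosteus)),(Pan,(Tsuga,(Salmonella,Vulpes)))).
From Macaca up to that node: 4 branches. From Cedrus up to the same node: 3 branches. Total: 4 + 3 = 7.

7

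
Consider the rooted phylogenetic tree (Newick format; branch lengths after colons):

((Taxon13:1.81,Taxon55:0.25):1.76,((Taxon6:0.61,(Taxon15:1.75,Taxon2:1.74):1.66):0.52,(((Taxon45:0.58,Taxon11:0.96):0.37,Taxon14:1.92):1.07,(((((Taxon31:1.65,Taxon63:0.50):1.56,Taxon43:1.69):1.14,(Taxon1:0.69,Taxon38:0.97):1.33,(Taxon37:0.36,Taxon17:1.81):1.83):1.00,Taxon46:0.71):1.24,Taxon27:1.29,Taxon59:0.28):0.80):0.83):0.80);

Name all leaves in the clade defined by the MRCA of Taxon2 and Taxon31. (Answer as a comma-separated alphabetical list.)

Tracing Taxon2: it sits inside (Taxon15,Taxon2).
Tracing Taxon31: it sits inside (Taxon31,Taxon63).
The smallest clade enclosing both is ((Taxon6,(Taxon15,Taxon2)),(((Taxon45,Taxon11),Taxon14),(((((Taxon31,Taxon63),Taxon43),(Taxon1,Taxon38),(Taxon37,Taxon17)),Taxon46),Taxon27,Taxon59))); the answer is its 16 terminal taxa in alphabetical order.

Taxon1, Taxon11, Taxon14, Taxon15, Taxon17, Taxon2, Taxon27, Taxon31, Taxon37, Taxon38, Taxon43, Taxon45, Taxon46, Taxon59, Taxon6, Taxon63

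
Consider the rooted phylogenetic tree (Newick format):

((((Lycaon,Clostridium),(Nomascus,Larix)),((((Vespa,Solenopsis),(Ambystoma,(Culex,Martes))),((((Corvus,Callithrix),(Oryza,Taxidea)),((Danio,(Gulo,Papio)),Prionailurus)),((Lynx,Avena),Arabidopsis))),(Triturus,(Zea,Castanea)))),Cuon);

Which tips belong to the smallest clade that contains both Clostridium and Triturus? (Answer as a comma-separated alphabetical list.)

Tracing Clostridium: it sits inside (Lycaon,Clostridium).
Tracing Triturus: it sits inside (Triturus,(Zea,Castanea)).
The smallest clade enclosing both is (((Lycaon,Clostridium),(Nomascus,Larix)),((((Vespa,Solenopsis),(Ambystoma,(Culex,Martes))),((((Corvus,Callithrix),(Oryza,Taxidea)),((Danio,(Gulo,Papio)),Prionailurus)),((Lynx,Avena),Arabidopsis))),(Triturus,(Zea,Castanea)))); the answer is its 23 terminal taxa in alphabetical order.

Ambystoma, Arabidopsis, Avena, Callithrix, Castanea, Clostridium, Corvus, Culex, Danio, Gulo, Larix, Lycaon, Lynx, Martes, Nomascus, Oryza, Papio, Prionailurus, Solenopsis, Taxidea, Triturus, Vespa, Zea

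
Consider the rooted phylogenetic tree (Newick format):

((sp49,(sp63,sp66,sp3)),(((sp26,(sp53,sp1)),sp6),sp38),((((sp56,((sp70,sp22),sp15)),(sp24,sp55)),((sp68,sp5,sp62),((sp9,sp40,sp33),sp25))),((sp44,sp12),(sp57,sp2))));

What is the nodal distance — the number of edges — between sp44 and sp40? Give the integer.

8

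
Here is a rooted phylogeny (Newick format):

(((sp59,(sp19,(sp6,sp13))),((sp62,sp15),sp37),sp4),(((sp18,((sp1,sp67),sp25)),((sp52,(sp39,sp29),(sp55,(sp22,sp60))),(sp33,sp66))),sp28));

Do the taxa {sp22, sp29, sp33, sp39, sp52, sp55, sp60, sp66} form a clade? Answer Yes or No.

The most recent common ancestor of these taxa subtends ((sp52,(sp39,sp29),(sp55,(sp22,sp60))),(sp33,sp66)).
That clade has exactly 8 tips — every listed taxon and nothing else — so the group is monophyletic.

Yes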